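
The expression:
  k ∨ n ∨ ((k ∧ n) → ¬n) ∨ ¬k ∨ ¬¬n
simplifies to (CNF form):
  True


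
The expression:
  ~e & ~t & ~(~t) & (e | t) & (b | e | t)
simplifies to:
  False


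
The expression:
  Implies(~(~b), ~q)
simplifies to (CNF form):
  ~b | ~q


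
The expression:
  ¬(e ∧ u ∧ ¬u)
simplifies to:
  True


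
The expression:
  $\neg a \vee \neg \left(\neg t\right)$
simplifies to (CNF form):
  $t \vee \neg a$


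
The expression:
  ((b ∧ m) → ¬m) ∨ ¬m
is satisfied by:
  {m: False, b: False}
  {b: True, m: False}
  {m: True, b: False}


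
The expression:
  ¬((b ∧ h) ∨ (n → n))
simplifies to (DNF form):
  False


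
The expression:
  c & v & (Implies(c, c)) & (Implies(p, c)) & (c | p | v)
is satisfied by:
  {c: True, v: True}


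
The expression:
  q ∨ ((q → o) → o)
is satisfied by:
  {q: True, o: True}
  {q: True, o: False}
  {o: True, q: False}


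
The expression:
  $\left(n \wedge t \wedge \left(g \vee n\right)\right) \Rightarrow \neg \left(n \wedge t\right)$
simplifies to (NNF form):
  $\neg n \vee \neg t$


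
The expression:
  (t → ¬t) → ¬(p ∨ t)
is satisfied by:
  {t: True, p: False}
  {p: False, t: False}
  {p: True, t: True}


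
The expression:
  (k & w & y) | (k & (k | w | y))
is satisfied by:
  {k: True}


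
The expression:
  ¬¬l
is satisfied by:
  {l: True}


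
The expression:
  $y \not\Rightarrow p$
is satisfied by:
  {y: True, p: False}


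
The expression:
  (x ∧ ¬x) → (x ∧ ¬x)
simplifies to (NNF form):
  True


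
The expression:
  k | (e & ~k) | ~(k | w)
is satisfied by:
  {k: True, e: True, w: False}
  {k: True, w: False, e: False}
  {e: True, w: False, k: False}
  {e: False, w: False, k: False}
  {k: True, e: True, w: True}
  {k: True, w: True, e: False}
  {e: True, w: True, k: False}


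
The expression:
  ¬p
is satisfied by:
  {p: False}


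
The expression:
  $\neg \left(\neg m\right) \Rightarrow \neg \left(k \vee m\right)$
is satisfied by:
  {m: False}


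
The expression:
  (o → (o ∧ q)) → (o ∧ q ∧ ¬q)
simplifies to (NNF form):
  o ∧ ¬q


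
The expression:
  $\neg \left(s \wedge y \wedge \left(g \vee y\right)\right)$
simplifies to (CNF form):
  $\neg s \vee \neg y$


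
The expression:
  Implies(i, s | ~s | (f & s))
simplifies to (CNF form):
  True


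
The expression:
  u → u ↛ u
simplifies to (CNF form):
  ¬u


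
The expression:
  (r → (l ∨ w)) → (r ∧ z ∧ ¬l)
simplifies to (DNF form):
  (r ∧ z ∧ ¬l) ∨ (r ∧ ¬l ∧ ¬w)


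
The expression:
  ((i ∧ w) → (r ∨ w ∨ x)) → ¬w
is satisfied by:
  {w: False}


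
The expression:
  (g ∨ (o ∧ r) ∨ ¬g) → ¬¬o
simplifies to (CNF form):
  o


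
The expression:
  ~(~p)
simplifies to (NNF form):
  p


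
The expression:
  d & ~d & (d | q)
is never true.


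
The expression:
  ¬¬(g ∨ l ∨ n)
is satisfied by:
  {n: True, l: True, g: True}
  {n: True, l: True, g: False}
  {n: True, g: True, l: False}
  {n: True, g: False, l: False}
  {l: True, g: True, n: False}
  {l: True, g: False, n: False}
  {g: True, l: False, n: False}


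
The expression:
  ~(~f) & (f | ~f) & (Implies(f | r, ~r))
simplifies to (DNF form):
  f & ~r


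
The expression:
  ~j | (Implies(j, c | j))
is always true.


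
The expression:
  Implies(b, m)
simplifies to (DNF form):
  m | ~b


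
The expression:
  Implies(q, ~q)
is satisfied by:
  {q: False}


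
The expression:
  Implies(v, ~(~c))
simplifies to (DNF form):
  c | ~v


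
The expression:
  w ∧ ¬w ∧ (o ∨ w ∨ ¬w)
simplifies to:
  False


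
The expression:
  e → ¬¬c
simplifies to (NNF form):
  c ∨ ¬e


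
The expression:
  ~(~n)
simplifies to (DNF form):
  n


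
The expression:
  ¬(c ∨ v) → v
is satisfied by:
  {c: True, v: True}
  {c: True, v: False}
  {v: True, c: False}


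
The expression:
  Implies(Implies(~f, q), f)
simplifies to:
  f | ~q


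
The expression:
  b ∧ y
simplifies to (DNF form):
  b ∧ y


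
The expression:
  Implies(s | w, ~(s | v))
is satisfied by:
  {w: False, s: False, v: False}
  {v: True, w: False, s: False}
  {w: True, v: False, s: False}


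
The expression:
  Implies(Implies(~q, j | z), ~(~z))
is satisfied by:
  {z: True, j: False, q: False}
  {z: True, q: True, j: False}
  {z: True, j: True, q: False}
  {z: True, q: True, j: True}
  {q: False, j: False, z: False}


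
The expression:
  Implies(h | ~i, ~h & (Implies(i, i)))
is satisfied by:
  {h: False}


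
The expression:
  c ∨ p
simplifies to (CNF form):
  c ∨ p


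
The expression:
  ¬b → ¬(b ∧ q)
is always true.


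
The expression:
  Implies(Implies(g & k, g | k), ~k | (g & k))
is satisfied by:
  {g: True, k: False}
  {k: False, g: False}
  {k: True, g: True}


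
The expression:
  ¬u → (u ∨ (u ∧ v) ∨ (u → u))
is always true.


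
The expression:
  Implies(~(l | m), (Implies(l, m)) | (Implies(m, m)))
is always true.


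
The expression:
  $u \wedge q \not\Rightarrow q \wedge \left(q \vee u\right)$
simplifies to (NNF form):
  $\text{False}$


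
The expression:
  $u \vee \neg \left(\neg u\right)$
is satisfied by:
  {u: True}


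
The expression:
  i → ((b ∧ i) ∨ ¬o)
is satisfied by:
  {b: True, o: False, i: False}
  {o: False, i: False, b: False}
  {b: True, i: True, o: False}
  {i: True, o: False, b: False}
  {b: True, o: True, i: False}
  {o: True, b: False, i: False}
  {b: True, i: True, o: True}


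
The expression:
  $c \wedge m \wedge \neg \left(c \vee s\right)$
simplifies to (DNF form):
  $\text{False}$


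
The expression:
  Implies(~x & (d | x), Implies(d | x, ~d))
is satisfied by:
  {x: True, d: False}
  {d: False, x: False}
  {d: True, x: True}


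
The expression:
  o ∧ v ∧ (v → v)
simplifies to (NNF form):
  o ∧ v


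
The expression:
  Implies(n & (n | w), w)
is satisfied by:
  {w: True, n: False}
  {n: False, w: False}
  {n: True, w: True}


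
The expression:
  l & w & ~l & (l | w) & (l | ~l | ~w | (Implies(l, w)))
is never true.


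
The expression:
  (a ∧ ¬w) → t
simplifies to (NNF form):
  t ∨ w ∨ ¬a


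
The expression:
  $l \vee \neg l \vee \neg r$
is always true.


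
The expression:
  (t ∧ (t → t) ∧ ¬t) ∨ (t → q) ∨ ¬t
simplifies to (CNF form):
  q ∨ ¬t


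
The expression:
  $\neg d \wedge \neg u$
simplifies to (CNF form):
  $\neg d \wedge \neg u$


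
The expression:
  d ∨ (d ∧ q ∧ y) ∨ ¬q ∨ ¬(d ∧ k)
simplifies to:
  True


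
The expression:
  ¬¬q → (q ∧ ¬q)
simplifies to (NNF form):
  ¬q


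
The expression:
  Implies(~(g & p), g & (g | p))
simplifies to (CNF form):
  g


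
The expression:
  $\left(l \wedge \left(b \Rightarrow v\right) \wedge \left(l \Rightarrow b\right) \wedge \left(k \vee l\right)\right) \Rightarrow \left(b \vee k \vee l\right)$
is always true.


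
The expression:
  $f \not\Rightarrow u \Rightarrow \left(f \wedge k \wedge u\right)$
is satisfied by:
  {u: True, f: False}
  {f: False, u: False}
  {f: True, u: True}


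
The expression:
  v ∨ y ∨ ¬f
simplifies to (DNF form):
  v ∨ y ∨ ¬f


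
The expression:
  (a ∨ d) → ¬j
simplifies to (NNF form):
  (¬a ∧ ¬d) ∨ ¬j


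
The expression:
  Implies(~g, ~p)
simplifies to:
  g | ~p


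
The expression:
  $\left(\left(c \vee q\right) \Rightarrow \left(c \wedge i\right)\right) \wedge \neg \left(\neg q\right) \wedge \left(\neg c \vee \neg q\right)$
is never true.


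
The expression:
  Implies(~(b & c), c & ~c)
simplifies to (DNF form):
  b & c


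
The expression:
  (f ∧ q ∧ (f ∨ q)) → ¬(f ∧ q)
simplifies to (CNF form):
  ¬f ∨ ¬q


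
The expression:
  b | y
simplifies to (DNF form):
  b | y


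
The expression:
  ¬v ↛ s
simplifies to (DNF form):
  s ∨ ¬v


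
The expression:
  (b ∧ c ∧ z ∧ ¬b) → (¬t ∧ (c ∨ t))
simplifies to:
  True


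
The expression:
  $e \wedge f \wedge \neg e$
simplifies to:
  $\text{False}$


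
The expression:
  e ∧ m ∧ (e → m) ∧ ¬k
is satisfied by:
  {e: True, m: True, k: False}


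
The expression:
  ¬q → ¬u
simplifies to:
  q ∨ ¬u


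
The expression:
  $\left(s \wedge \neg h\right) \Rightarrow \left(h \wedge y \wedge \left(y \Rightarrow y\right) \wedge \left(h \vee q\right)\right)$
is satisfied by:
  {h: True, s: False}
  {s: False, h: False}
  {s: True, h: True}


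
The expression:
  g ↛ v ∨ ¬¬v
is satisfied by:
  {v: True, g: True}
  {v: True, g: False}
  {g: True, v: False}


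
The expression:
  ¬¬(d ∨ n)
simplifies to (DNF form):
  d ∨ n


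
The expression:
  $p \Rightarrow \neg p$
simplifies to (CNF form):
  $\neg p$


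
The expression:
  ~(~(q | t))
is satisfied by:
  {t: True, q: True}
  {t: True, q: False}
  {q: True, t: False}


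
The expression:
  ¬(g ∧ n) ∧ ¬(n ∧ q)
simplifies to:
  (¬g ∧ ¬q) ∨ ¬n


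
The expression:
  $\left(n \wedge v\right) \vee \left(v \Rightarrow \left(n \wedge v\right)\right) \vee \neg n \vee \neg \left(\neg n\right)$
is always true.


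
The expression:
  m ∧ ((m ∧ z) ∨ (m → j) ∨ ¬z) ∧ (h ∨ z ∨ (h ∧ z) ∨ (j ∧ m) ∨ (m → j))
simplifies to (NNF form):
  m ∧ (h ∨ j ∨ z)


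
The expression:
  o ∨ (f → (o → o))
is always true.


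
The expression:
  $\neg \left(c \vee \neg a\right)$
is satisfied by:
  {a: True, c: False}


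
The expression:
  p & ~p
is never true.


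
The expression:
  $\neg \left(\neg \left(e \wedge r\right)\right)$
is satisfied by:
  {r: True, e: True}


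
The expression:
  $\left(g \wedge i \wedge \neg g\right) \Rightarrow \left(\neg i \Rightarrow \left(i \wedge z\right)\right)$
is always true.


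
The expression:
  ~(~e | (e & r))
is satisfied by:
  {e: True, r: False}


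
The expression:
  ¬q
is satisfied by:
  {q: False}


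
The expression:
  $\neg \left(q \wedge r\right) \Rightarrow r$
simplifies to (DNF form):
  $r$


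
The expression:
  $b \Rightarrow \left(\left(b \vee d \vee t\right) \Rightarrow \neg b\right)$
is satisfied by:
  {b: False}


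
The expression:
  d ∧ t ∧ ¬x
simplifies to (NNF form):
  d ∧ t ∧ ¬x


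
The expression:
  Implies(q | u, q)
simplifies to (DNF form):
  q | ~u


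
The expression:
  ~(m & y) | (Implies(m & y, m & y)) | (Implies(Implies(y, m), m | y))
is always true.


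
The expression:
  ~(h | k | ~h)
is never true.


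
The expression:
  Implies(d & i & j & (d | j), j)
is always true.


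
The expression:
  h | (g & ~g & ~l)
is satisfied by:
  {h: True}


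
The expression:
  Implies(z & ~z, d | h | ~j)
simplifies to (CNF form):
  True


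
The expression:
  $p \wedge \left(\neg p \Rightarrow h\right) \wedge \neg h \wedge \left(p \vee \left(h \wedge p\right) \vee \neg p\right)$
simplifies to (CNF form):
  $p \wedge \neg h$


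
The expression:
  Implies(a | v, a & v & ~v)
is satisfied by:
  {v: False, a: False}


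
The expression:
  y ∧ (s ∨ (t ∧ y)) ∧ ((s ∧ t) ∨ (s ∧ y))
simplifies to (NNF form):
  s ∧ y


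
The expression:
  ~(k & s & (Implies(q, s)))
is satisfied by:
  {s: False, k: False}
  {k: True, s: False}
  {s: True, k: False}


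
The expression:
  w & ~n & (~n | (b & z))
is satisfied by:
  {w: True, n: False}


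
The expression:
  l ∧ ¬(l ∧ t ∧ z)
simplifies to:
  l ∧ (¬t ∨ ¬z)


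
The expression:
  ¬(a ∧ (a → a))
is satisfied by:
  {a: False}


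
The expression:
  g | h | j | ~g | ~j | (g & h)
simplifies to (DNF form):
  True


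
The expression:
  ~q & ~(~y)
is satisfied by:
  {y: True, q: False}


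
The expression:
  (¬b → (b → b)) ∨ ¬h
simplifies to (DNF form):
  True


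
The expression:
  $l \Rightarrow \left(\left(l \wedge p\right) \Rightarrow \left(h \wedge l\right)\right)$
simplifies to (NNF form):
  $h \vee \neg l \vee \neg p$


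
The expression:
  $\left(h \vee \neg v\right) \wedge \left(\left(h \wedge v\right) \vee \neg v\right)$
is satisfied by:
  {h: True, v: False}
  {v: False, h: False}
  {v: True, h: True}


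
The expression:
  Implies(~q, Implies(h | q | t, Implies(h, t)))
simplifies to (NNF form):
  q | t | ~h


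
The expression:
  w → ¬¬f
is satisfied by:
  {f: True, w: False}
  {w: False, f: False}
  {w: True, f: True}


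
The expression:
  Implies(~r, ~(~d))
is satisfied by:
  {r: True, d: True}
  {r: True, d: False}
  {d: True, r: False}


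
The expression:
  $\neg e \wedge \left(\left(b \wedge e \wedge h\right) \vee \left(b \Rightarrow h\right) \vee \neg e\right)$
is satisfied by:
  {e: False}


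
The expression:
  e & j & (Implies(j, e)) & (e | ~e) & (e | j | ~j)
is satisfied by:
  {j: True, e: True}


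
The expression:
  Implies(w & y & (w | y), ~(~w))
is always true.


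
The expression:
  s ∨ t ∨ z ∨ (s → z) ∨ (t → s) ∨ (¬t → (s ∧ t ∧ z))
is always true.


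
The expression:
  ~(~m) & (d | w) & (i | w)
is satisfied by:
  {i: True, w: True, m: True, d: True}
  {i: True, w: True, m: True, d: False}
  {w: True, m: True, d: True, i: False}
  {w: True, m: True, d: False, i: False}
  {i: True, m: True, d: True, w: False}


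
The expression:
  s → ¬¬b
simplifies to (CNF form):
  b ∨ ¬s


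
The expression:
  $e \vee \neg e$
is always true.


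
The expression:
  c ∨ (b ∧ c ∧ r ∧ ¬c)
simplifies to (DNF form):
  c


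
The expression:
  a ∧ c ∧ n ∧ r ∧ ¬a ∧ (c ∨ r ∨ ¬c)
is never true.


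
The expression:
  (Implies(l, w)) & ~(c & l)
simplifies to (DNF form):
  ~l | (w & ~c)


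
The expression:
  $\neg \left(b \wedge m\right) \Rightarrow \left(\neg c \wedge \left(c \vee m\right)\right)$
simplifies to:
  $m \wedge \left(b \vee \neg c\right)$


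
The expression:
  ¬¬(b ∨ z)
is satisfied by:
  {b: True, z: True}
  {b: True, z: False}
  {z: True, b: False}


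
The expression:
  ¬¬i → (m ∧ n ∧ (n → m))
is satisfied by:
  {m: True, n: True, i: False}
  {m: True, n: False, i: False}
  {n: True, m: False, i: False}
  {m: False, n: False, i: False}
  {i: True, m: True, n: True}


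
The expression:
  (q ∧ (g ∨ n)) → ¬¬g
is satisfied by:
  {g: True, q: False, n: False}
  {g: False, q: False, n: False}
  {n: True, g: True, q: False}
  {n: True, g: False, q: False}
  {q: True, g: True, n: False}
  {q: True, g: False, n: False}
  {q: True, n: True, g: True}


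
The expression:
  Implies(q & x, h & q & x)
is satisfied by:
  {h: True, q: False, x: False}
  {h: False, q: False, x: False}
  {x: True, h: True, q: False}
  {x: True, h: False, q: False}
  {q: True, h: True, x: False}
  {q: True, h: False, x: False}
  {q: True, x: True, h: True}


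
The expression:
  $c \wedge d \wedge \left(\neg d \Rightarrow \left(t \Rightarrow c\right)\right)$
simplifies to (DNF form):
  $c \wedge d$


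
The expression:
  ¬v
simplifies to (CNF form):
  ¬v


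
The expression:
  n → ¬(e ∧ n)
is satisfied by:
  {e: False, n: False}
  {n: True, e: False}
  {e: True, n: False}


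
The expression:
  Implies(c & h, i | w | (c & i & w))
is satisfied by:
  {i: True, w: True, h: False, c: False}
  {i: True, h: False, c: False, w: False}
  {w: True, h: False, c: False, i: False}
  {w: False, h: False, c: False, i: False}
  {i: True, c: True, w: True, h: False}
  {i: True, c: True, w: False, h: False}
  {c: True, w: True, i: False, h: False}
  {c: True, i: False, h: False, w: False}
  {w: True, i: True, h: True, c: False}
  {i: True, h: True, w: False, c: False}
  {w: True, h: True, i: False, c: False}
  {h: True, i: False, c: False, w: False}
  {i: True, c: True, h: True, w: True}
  {i: True, c: True, h: True, w: False}
  {c: True, h: True, w: True, i: False}


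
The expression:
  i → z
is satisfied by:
  {z: True, i: False}
  {i: False, z: False}
  {i: True, z: True}


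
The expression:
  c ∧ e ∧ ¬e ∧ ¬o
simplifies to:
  False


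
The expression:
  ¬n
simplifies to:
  ¬n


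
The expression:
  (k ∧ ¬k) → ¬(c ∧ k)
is always true.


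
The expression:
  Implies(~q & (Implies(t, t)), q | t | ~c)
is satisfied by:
  {t: True, q: True, c: False}
  {t: True, c: False, q: False}
  {q: True, c: False, t: False}
  {q: False, c: False, t: False}
  {t: True, q: True, c: True}
  {t: True, c: True, q: False}
  {q: True, c: True, t: False}


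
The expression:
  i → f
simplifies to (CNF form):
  f ∨ ¬i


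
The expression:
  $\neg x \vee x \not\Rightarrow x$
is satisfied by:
  {x: False}


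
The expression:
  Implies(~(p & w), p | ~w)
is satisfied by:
  {p: True, w: False}
  {w: False, p: False}
  {w: True, p: True}


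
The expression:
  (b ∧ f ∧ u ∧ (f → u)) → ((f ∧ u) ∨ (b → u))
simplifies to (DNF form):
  True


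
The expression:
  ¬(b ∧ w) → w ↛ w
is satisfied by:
  {w: True, b: True}


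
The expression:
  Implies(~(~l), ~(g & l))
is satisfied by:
  {l: False, g: False}
  {g: True, l: False}
  {l: True, g: False}


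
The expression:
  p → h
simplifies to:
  h ∨ ¬p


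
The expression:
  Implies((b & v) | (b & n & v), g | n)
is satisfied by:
  {n: True, g: True, v: False, b: False}
  {n: True, v: False, g: False, b: False}
  {g: True, n: False, v: False, b: False}
  {n: False, v: False, g: False, b: False}
  {b: True, n: True, g: True, v: False}
  {b: True, n: True, v: False, g: False}
  {b: True, g: True, n: False, v: False}
  {b: True, n: False, v: False, g: False}
  {n: True, v: True, g: True, b: False}
  {n: True, v: True, b: False, g: False}
  {v: True, g: True, b: False, n: False}
  {v: True, b: False, g: False, n: False}
  {n: True, v: True, b: True, g: True}
  {n: True, v: True, b: True, g: False}
  {v: True, b: True, g: True, n: False}


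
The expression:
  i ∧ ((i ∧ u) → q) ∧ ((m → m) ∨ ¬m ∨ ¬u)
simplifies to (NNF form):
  i ∧ (q ∨ ¬u)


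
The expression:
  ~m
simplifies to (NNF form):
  ~m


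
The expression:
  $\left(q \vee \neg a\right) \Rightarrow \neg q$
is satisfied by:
  {q: False}


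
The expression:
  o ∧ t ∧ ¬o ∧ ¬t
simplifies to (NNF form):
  False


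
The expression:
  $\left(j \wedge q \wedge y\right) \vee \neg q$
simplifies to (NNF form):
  $\left(j \wedge y\right) \vee \neg q$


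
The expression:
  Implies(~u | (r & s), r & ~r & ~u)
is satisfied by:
  {u: True, s: False, r: False}
  {r: True, u: True, s: False}
  {s: True, u: True, r: False}


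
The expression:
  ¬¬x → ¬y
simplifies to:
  ¬x ∨ ¬y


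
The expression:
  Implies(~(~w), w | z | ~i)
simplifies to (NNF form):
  True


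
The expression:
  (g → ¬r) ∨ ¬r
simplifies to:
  ¬g ∨ ¬r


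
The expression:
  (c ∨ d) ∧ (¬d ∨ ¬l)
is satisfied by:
  {c: True, l: False, d: False}
  {d: True, c: True, l: False}
  {d: True, l: False, c: False}
  {c: True, l: True, d: False}


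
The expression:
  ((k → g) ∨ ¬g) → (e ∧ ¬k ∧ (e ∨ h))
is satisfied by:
  {e: True, k: False}


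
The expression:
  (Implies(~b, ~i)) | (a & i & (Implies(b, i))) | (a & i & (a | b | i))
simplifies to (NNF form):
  a | b | ~i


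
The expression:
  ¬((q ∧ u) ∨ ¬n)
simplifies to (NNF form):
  n ∧ (¬q ∨ ¬u)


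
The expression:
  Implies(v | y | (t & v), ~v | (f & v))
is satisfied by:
  {f: True, v: False}
  {v: False, f: False}
  {v: True, f: True}


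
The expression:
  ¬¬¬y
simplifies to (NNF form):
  ¬y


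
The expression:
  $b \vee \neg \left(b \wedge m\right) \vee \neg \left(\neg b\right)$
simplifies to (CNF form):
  $\text{True}$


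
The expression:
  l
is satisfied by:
  {l: True}


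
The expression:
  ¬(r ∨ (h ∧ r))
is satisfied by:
  {r: False}


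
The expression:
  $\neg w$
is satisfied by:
  {w: False}


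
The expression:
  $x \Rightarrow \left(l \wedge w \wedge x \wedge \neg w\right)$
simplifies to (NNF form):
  $\neg x$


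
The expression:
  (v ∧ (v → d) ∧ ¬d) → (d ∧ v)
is always true.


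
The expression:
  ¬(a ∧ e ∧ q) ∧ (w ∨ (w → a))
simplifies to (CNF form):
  ¬a ∨ ¬e ∨ ¬q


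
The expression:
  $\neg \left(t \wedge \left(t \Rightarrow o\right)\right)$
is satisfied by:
  {o: False, t: False}
  {t: True, o: False}
  {o: True, t: False}


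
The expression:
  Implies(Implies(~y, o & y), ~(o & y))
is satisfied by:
  {o: False, y: False}
  {y: True, o: False}
  {o: True, y: False}


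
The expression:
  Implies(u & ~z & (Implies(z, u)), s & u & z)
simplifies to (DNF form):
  z | ~u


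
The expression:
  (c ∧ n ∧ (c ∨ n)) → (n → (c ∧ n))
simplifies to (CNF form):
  True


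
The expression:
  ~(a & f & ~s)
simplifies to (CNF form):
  s | ~a | ~f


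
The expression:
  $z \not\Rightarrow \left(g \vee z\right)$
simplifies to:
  $\text{False}$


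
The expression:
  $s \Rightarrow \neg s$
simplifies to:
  $\neg s$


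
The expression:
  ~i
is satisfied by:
  {i: False}


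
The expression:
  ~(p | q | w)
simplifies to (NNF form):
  ~p & ~q & ~w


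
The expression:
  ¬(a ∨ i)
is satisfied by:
  {i: False, a: False}


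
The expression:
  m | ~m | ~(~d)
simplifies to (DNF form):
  True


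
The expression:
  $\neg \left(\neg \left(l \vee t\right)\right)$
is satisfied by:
  {t: True, l: True}
  {t: True, l: False}
  {l: True, t: False}


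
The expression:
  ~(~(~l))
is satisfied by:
  {l: False}


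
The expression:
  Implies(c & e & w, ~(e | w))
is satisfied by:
  {w: False, c: False, e: False}
  {e: True, w: False, c: False}
  {c: True, w: False, e: False}
  {e: True, c: True, w: False}
  {w: True, e: False, c: False}
  {e: True, w: True, c: False}
  {c: True, w: True, e: False}


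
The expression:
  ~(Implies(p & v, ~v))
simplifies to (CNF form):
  p & v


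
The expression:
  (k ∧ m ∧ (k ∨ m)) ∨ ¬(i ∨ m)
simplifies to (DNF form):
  (k ∧ m) ∨ (¬i ∧ ¬m)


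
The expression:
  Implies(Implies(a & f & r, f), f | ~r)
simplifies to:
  f | ~r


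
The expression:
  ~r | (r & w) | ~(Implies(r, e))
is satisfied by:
  {w: True, e: False, r: False}
  {w: False, e: False, r: False}
  {r: True, w: True, e: False}
  {r: True, w: False, e: False}
  {e: True, w: True, r: False}
  {e: True, w: False, r: False}
  {e: True, r: True, w: True}


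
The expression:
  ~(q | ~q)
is never true.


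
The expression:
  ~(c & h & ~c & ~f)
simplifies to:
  True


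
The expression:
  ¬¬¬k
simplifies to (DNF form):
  ¬k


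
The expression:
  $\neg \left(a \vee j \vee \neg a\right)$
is never true.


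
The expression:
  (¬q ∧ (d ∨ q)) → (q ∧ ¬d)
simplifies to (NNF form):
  q ∨ ¬d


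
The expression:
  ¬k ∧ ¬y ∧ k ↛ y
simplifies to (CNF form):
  False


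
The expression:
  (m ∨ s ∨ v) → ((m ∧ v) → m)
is always true.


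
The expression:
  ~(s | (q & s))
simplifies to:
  ~s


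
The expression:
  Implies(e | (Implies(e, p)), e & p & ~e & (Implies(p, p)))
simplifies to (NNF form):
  False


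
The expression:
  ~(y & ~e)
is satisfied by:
  {e: True, y: False}
  {y: False, e: False}
  {y: True, e: True}


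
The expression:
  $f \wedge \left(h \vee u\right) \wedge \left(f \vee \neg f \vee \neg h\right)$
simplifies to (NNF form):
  $f \wedge \left(h \vee u\right)$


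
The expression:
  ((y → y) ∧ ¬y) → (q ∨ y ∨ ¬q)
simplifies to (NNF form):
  True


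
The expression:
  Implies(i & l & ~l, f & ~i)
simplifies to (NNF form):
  True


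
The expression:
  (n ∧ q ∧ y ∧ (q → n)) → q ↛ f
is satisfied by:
  {q: False, y: False, n: False, f: False}
  {f: True, q: False, y: False, n: False}
  {n: True, q: False, y: False, f: False}
  {f: True, n: True, q: False, y: False}
  {y: True, f: False, q: False, n: False}
  {f: True, y: True, q: False, n: False}
  {n: True, y: True, f: False, q: False}
  {f: True, n: True, y: True, q: False}
  {q: True, n: False, y: False, f: False}
  {f: True, q: True, n: False, y: False}
  {n: True, q: True, f: False, y: False}
  {f: True, n: True, q: True, y: False}
  {y: True, q: True, n: False, f: False}
  {f: True, y: True, q: True, n: False}
  {n: True, y: True, q: True, f: False}


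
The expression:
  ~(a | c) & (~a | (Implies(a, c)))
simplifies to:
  ~a & ~c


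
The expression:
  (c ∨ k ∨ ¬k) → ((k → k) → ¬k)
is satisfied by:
  {k: False}


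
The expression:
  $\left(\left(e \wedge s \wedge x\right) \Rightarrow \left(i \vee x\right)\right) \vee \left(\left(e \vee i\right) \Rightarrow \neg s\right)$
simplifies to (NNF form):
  $\text{True}$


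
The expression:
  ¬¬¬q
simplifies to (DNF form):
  ¬q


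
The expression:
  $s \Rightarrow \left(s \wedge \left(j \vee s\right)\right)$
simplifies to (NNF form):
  $\text{True}$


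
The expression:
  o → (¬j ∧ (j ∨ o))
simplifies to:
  ¬j ∨ ¬o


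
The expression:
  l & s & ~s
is never true.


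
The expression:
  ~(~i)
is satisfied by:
  {i: True}


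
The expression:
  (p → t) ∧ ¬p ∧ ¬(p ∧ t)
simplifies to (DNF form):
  ¬p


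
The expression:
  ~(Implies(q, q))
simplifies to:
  False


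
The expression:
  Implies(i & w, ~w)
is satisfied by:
  {w: False, i: False}
  {i: True, w: False}
  {w: True, i: False}


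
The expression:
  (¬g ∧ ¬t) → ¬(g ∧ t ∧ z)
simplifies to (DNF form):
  True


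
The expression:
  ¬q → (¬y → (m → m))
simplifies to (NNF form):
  True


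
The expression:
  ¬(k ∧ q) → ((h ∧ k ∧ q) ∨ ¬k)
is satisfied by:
  {q: True, k: False}
  {k: False, q: False}
  {k: True, q: True}


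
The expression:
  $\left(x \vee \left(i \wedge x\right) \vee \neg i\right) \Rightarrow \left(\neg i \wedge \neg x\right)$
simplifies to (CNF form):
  $\neg x$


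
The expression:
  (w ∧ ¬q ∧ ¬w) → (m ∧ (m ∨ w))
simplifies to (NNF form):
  True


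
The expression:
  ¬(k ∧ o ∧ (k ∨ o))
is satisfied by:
  {k: False, o: False}
  {o: True, k: False}
  {k: True, o: False}


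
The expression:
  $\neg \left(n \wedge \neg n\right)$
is always true.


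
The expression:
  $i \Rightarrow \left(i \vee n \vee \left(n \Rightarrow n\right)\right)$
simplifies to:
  $\text{True}$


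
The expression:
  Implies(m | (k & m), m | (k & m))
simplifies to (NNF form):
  True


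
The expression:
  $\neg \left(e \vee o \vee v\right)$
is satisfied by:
  {v: False, e: False, o: False}


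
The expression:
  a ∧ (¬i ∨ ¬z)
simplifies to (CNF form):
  a ∧ (¬i ∨ ¬z)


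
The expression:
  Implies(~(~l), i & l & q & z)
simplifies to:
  ~l | (i & q & z)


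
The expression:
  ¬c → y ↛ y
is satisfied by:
  {c: True}


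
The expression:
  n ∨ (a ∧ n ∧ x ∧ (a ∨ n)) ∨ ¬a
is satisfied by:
  {n: True, a: False}
  {a: False, n: False}
  {a: True, n: True}


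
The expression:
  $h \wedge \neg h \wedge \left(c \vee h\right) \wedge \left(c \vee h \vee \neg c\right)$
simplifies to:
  $\text{False}$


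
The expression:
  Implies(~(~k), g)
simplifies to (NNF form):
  g | ~k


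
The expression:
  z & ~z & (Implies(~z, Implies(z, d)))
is never true.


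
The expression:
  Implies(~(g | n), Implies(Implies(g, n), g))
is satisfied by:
  {n: True, g: True}
  {n: True, g: False}
  {g: True, n: False}


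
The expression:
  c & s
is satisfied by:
  {c: True, s: True}


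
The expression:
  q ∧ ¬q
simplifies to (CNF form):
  False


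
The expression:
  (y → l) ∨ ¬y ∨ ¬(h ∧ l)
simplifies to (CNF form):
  True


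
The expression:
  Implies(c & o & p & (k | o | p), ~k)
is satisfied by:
  {p: False, k: False, o: False, c: False}
  {c: True, p: False, k: False, o: False}
  {o: True, p: False, k: False, c: False}
  {c: True, o: True, p: False, k: False}
  {k: True, c: False, p: False, o: False}
  {c: True, k: True, p: False, o: False}
  {o: True, k: True, c: False, p: False}
  {c: True, o: True, k: True, p: False}
  {p: True, o: False, k: False, c: False}
  {c: True, p: True, o: False, k: False}
  {o: True, p: True, c: False, k: False}
  {c: True, o: True, p: True, k: False}
  {k: True, p: True, o: False, c: False}
  {c: True, k: True, p: True, o: False}
  {o: True, k: True, p: True, c: False}


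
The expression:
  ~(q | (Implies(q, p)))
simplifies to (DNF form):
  False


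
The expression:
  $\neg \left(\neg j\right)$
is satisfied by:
  {j: True}


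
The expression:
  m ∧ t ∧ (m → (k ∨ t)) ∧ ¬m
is never true.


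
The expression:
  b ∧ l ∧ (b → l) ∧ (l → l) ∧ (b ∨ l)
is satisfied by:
  {b: True, l: True}


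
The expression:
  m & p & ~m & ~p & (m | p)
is never true.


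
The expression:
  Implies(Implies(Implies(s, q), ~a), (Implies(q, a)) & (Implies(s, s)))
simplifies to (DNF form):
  a | ~q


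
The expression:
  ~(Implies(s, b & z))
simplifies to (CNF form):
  s & (~b | ~z)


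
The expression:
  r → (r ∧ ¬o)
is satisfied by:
  {o: False, r: False}
  {r: True, o: False}
  {o: True, r: False}


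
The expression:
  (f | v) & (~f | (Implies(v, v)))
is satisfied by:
  {v: True, f: True}
  {v: True, f: False}
  {f: True, v: False}


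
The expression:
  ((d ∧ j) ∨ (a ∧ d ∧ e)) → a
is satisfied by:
  {a: True, d: False, j: False}
  {d: False, j: False, a: False}
  {j: True, a: True, d: False}
  {j: True, d: False, a: False}
  {a: True, d: True, j: False}
  {d: True, a: False, j: False}
  {j: True, d: True, a: True}


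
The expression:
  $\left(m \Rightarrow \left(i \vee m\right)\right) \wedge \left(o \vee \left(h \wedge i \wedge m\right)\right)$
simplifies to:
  $o \vee \left(h \wedge i \wedge m\right)$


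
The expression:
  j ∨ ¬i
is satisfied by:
  {j: True, i: False}
  {i: False, j: False}
  {i: True, j: True}


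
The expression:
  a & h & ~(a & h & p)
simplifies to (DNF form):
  a & h & ~p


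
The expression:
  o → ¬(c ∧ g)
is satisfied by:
  {g: False, c: False, o: False}
  {o: True, g: False, c: False}
  {c: True, g: False, o: False}
  {o: True, c: True, g: False}
  {g: True, o: False, c: False}
  {o: True, g: True, c: False}
  {c: True, g: True, o: False}


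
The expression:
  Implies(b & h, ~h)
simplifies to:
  ~b | ~h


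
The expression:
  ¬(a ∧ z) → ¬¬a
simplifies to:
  a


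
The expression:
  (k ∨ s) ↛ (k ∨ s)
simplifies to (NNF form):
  False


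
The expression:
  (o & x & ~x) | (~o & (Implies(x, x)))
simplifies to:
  ~o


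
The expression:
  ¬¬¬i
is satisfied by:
  {i: False}


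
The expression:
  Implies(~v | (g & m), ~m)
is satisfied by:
  {v: True, g: False, m: False}
  {g: False, m: False, v: False}
  {v: True, g: True, m: False}
  {g: True, v: False, m: False}
  {m: True, v: True, g: False}


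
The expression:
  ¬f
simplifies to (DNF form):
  ¬f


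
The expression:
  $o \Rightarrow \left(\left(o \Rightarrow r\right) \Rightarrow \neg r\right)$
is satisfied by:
  {o: False, r: False}
  {r: True, o: False}
  {o: True, r: False}


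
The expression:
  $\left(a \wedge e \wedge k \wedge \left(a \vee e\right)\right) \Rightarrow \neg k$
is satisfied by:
  {k: False, a: False, e: False}
  {e: True, k: False, a: False}
  {a: True, k: False, e: False}
  {e: True, a: True, k: False}
  {k: True, e: False, a: False}
  {e: True, k: True, a: False}
  {a: True, k: True, e: False}


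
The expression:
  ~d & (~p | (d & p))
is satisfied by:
  {d: False, p: False}


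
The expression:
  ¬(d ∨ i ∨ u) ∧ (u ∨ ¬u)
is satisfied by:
  {u: False, i: False, d: False}


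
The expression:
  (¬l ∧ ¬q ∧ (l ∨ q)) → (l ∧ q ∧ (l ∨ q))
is always true.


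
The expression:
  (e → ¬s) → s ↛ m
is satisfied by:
  {e: True, s: True, m: False}
  {s: True, m: False, e: False}
  {e: True, m: True, s: True}


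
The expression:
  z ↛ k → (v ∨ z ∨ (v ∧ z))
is always true.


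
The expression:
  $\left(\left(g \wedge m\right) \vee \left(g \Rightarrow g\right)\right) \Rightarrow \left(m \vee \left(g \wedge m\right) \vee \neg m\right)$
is always true.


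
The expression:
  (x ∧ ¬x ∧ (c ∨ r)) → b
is always true.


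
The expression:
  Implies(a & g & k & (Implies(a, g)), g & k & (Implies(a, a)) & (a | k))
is always true.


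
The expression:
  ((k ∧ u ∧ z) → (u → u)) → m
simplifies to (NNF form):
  m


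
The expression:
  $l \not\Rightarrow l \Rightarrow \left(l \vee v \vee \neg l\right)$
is always true.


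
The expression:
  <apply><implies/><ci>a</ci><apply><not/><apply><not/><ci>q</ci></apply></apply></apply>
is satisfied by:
  {q: True, a: False}
  {a: False, q: False}
  {a: True, q: True}


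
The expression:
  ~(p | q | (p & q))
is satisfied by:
  {q: False, p: False}


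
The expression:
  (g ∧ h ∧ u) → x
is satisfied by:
  {x: True, h: False, u: False, g: False}
  {x: False, h: False, u: False, g: False}
  {g: True, x: True, h: False, u: False}
  {g: True, x: False, h: False, u: False}
  {x: True, u: True, g: False, h: False}
  {u: True, g: False, h: False, x: False}
  {g: True, u: True, x: True, h: False}
  {g: True, u: True, x: False, h: False}
  {x: True, h: True, g: False, u: False}
  {h: True, g: False, u: False, x: False}
  {x: True, g: True, h: True, u: False}
  {g: True, h: True, x: False, u: False}
  {x: True, u: True, h: True, g: False}
  {u: True, h: True, g: False, x: False}
  {g: True, u: True, h: True, x: True}


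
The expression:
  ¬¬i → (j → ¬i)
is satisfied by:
  {i: False, j: False}
  {j: True, i: False}
  {i: True, j: False}


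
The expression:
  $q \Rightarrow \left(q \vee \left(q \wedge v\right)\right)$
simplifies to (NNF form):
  $\text{True}$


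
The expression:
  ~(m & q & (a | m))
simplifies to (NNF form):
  ~m | ~q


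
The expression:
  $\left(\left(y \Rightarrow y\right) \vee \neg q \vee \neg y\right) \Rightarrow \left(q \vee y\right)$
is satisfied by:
  {y: True, q: True}
  {y: True, q: False}
  {q: True, y: False}


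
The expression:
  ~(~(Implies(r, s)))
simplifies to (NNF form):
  s | ~r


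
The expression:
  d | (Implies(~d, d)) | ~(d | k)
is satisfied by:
  {d: True, k: False}
  {k: False, d: False}
  {k: True, d: True}


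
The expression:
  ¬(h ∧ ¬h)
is always true.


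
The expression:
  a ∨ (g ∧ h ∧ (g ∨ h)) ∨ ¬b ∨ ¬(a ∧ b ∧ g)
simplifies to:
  True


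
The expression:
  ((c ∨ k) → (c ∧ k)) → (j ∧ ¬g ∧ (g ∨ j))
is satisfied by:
  {j: True, g: False, k: False, c: False}
  {c: True, j: True, g: False, k: False}
  {c: True, j: False, g: False, k: False}
  {k: True, j: True, g: False, c: False}
  {k: True, j: False, g: False, c: False}
  {c: True, k: True, j: True, g: False}
  {g: True, c: True, j: True, k: False}
  {g: True, c: True, j: False, k: False}
  {g: True, j: True, k: True, c: False}
  {g: True, j: False, k: True, c: False}


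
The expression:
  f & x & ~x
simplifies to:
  False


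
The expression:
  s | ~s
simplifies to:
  True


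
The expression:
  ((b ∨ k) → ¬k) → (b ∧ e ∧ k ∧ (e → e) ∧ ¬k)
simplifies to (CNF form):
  k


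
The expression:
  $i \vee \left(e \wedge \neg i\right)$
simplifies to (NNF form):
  $e \vee i$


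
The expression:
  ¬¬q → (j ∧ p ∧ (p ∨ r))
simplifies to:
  (j ∧ p) ∨ ¬q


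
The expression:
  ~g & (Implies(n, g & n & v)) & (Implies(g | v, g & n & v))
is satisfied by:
  {n: False, v: False, g: False}


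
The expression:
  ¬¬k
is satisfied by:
  {k: True}


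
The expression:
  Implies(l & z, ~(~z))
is always true.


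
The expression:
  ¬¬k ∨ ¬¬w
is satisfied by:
  {k: True, w: True}
  {k: True, w: False}
  {w: True, k: False}


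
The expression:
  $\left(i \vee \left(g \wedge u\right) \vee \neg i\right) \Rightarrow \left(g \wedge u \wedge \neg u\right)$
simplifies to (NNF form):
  $\text{False}$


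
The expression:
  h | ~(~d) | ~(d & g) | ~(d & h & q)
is always true.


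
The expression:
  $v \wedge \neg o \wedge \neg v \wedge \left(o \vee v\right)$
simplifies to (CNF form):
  $\text{False}$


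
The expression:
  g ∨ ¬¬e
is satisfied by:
  {e: True, g: True}
  {e: True, g: False}
  {g: True, e: False}


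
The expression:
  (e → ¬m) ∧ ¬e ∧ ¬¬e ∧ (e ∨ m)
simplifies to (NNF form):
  False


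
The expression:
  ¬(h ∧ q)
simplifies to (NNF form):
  ¬h ∨ ¬q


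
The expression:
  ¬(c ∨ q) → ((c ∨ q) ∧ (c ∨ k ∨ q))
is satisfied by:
  {q: True, c: True}
  {q: True, c: False}
  {c: True, q: False}


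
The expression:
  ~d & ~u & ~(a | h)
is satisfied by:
  {u: False, d: False, h: False, a: False}


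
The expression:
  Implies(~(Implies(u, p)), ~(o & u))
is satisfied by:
  {p: True, u: False, o: False}
  {u: False, o: False, p: False}
  {o: True, p: True, u: False}
  {o: True, u: False, p: False}
  {p: True, u: True, o: False}
  {u: True, p: False, o: False}
  {o: True, u: True, p: True}


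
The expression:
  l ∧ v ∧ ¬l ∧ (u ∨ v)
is never true.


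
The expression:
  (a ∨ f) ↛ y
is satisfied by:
  {a: True, f: True, y: False}
  {a: True, f: False, y: False}
  {f: True, a: False, y: False}


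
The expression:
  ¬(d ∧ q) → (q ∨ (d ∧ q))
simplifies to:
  q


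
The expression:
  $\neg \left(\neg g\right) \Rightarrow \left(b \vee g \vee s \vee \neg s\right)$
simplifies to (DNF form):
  $\text{True}$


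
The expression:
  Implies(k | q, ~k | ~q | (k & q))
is always true.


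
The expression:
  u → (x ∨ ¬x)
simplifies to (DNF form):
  True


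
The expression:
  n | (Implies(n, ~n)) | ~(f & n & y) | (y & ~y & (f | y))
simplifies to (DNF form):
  True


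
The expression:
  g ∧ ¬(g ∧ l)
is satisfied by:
  {g: True, l: False}


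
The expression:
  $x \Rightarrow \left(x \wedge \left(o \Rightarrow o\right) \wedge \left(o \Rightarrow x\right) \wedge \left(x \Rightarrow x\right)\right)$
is always true.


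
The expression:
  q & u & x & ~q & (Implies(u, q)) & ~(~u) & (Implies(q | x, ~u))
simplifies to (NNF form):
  False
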